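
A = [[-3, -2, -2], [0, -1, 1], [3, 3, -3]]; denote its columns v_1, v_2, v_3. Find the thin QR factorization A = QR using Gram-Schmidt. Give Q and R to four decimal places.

Q = [[-0.7071, 0.4082, -0.5774], [0.0000, -0.8165, -0.5774], [0.7071, 0.4082, -0.5774]], R = [[4.2426, 3.5355, -0.7071], [0.0000, 1.2247, -2.8577], [0.0000, 0.0000, 2.3094]]

v_1 = (-3, 0, 3); ‖v_1‖ = 4.2426, so q_1 = (-0.7071, 0.0000, 0.7071).
q_1·v_2 = (-0.7071)·(-2) + 0.0000·(-1) + 0.7071·3 = 3.5355.
u_2 = v_2 − 3.5355·q_1 = (0.5000, -1.0000, 0.5000).
‖u_2‖ = 1.2247, so q_2 = (0.4082, -0.8165, 0.4082).
q_1·v_3 = (-0.7071)·(-2) + 0.0000·1 + 0.7071·(-3) = -0.7071; q_2·v_3 = 0.4082·(-2) + (-0.8165)·1 + 0.4082·(-3) = -2.8577.
u_3 = v_3 + 0.7071·q_1 + 2.8577·q_2 = (-1.3333, -1.3333, -1.3333).
‖u_3‖ = 2.3094, so q_3 = (-0.5774, -0.5774, -0.5774).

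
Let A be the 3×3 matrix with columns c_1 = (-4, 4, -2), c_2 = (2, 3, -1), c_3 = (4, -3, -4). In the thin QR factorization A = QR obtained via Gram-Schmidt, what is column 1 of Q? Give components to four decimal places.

e_1 = (-0.6667, 0.6667, -0.3333)

c_1 = (-4, 4, -2); ‖c_1‖ = 6.0000, so e_1 = (-0.6667, 0.6667, -0.3333).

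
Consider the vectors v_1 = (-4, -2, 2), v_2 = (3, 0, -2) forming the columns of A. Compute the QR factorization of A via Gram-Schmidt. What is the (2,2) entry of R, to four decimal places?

r_{22} = 1.5275

q_1 = v_1/‖v_1‖ = (-4, -2, 2)/4.8990 = (-0.8165, -0.4082, 0.4082).
r_{12} = q_1·v_2 = -3.2660.
u_2 = v_2 + 3.2660·q_1 = (0.3333, -1.3333, -0.6667).
r_{22} = ‖u_2‖ = 1.5275.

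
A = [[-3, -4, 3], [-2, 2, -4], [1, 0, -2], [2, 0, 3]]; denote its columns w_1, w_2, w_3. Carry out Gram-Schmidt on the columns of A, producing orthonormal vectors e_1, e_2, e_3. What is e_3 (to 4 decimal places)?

e_3 = (0.0129, 0.0259, -0.8752, 0.4829)

e_1 = w_1/‖w_1‖ = (-3, -2, 1, 2)/4.2426 = (-0.7071, -0.4714, 0.2357, 0.4714).
r_{12} = e_1·w_2 = 1.8856.
u_2 = w_2 − 1.8856·e_1 = (-2.6667, 2.8889, -0.4444, -0.8889).
‖u_2‖ = 4.0552, so e_2 = (-0.6576, 0.7124, -0.1096, -0.2192).
r_{13} = e_1·w_3 = 0.7071; r_{23} = e_2·w_3 = -5.2608.
u_3 = w_3 − 0.7071·e_1 + 5.2608·e_2 = (0.0405, 0.0811, -2.7432, 1.5135).
‖u_3‖ = 3.1344, so e_3 = (0.0129, 0.0259, -0.8752, 0.4829).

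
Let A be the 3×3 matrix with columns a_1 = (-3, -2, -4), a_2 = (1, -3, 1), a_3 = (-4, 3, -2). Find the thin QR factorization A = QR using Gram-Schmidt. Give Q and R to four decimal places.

Q = [[-0.5571, 0.2707, -0.7851], [-0.3714, -0.9268, -0.0561], [-0.7428, 0.2603, 0.6168]], R = [[5.3852, -0.1857, 2.5997], [0.0000, 3.3114, -4.3840], [0.0000, 0.0000, 1.7384]]

a_1 = (-3, -2, -4); ‖a_1‖ = 5.3852, so q_1 = (-0.5571, -0.3714, -0.7428).
q_1·a_2 = (-0.5571)·1 + (-0.3714)·(-3) + (-0.7428)·1 = -0.1857.
u_2 = a_2 + 0.1857·q_1 = (0.8966, -3.0690, 0.8621).
‖u_2‖ = 3.3114, so q_2 = (0.2707, -0.9268, 0.2603).
q_1·a_3 = (-0.5571)·(-4) + (-0.3714)·3 + (-0.7428)·(-2) = 2.5997; q_2·a_3 = 0.2707·(-4) + (-0.9268)·3 + 0.2603·(-2) = -4.3840.
u_3 = a_3 − 2.5997·q_1 + 4.3840·q_2 = (-1.3648, -0.0975, 1.0723).
‖u_3‖ = 1.7384, so q_3 = (-0.7851, -0.0561, 0.6168).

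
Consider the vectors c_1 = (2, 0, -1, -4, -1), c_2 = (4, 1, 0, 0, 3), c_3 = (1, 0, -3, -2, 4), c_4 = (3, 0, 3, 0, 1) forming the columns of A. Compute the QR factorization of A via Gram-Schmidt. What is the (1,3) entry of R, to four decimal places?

r_{13} = 1.9188

c_1 = (2, 0, -1, -4, -1); ‖c_1‖ = 4.6904, so e_1 = (0.4264, 0.0000, -0.2132, -0.8528, -0.2132).
r_{13} = e_1·c_3 = 1.9188.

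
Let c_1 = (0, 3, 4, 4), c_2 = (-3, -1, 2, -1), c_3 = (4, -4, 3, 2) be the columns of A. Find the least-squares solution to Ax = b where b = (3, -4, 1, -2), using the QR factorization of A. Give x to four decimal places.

x = (-0.5324, 0.1578, 0.7087)

c_1 = (0, 3, 4, 4); ‖c_1‖ = 6.4031, so q_1 = (0.0000, 0.4685, 0.6247, 0.6247).
q_1·c_2 = 0.0000·(-3) + 0.4685·(-1) + 0.6247·2 + 0.6247·(-1) = 0.1562.
u_2 = c_2 − 0.1562·q_1 = (-3.0000, -1.0732, 1.9024, -1.0976).
‖u_2‖ = 3.8698, so q_2 = (-0.7752, -0.2773, 0.4916, -0.2836).
q_1·c_3 = 0.0000·4 + 0.4685·(-4) + 0.6247·3 + 0.6247·2 = 1.2494; q_2·c_3 = (-0.7752)·4 + (-0.2773)·(-4) + 0.4916·3 + (-0.2836)·2 = -1.0841.
u_3 = c_3 − 1.2494·q_1 + 1.0841·q_2 = (3.1596, -4.8860, 2.7524, 0.9121).
‖u_3‖ = 6.5011, so q_3 = (0.4860, -0.7516, 0.4234, 0.1403).
Qᵀb = (-2.4988, -0.1576, 4.6071).
Back-substitute: x_3 = 4.6071/6.5011 = 0.7087.
x_2 = (-0.1576 + 1.0841·0.7087)/3.8698 = 0.1578.
x_1 = (-2.4988 − 0.1562·0.1578 − 1.2494·0.7087)/6.4031 = -0.5324.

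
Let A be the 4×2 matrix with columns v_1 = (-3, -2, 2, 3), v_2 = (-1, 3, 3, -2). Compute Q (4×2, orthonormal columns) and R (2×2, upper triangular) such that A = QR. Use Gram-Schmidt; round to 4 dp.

Q = [[-0.5883, -0.2828], [-0.3922, 0.5818], [0.3922, 0.6788], [0.5883, -0.3475]], R = [[5.0990, -0.5883], [0.0000, 4.7596]]

q_1 = v_1/‖v_1‖ = (-3, -2, 2, 3)/5.0990 = (-0.5883, -0.3922, 0.3922, 0.5883).
r_{12} = q_1·v_2 = -0.5883.
u_2 = v_2 + 0.5883·q_1 = (-1.3462, 2.7692, 3.2308, -1.6538).
‖u_2‖ = 4.7596, so q_2 = (-0.2828, 0.5818, 0.6788, -0.3475).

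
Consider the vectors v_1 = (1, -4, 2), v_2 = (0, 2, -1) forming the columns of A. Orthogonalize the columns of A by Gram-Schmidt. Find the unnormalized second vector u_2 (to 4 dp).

u_2 = (0.4762, 0.0952, -0.0476)

v_1 = (1, -4, 2); ‖v_1‖ = 4.5826, so q_1 = (0.2182, -0.8729, 0.4364).
q_1·v_2 = 0.2182·0 + (-0.8729)·2 + 0.4364·(-1) = -2.1822.
u_2 = v_2 + 2.1822·q_1 = (0.4762, 0.0952, -0.0476).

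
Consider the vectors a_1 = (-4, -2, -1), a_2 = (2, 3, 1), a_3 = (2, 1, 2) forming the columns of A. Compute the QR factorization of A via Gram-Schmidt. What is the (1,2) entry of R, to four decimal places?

r_{12} = -3.2733

a_1 = (-4, -2, -1); ‖a_1‖ = 4.5826, so q_1 = (-0.8729, -0.4364, -0.2182).
r_{12} = q_1·a_2 = -3.2733.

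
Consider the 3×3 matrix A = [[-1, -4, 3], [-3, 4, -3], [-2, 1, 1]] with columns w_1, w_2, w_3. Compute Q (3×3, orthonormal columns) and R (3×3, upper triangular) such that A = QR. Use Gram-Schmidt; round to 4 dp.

w_1 = (-1, -3, -2); ‖w_1‖ = 3.7417, so q_1 = (-0.2673, -0.8018, -0.5345).
q_1·w_2 = (-0.2673)·(-4) + (-0.8018)·4 + (-0.5345)·1 = -2.6726.
u_2 = w_2 + 2.6726·q_1 = (-4.7143, 1.8571, -0.4286).
‖u_2‖ = 5.0850, so q_2 = (-0.9271, 0.3652, -0.0843).
q_1·w_3 = (-0.2673)·3 + (-0.8018)·(-3) + (-0.5345)·1 = 1.0690; q_2·w_3 = (-0.9271)·3 + 0.3652·(-3) + (-0.0843)·1 = -3.9612.
u_3 = w_3 − 1.0690·q_1 + 3.9612·q_2 = (-0.3867, -0.6961, 1.2376).
‖u_3‖ = 1.4716, so q_3 = (-0.2628, -0.4730, 0.8409).

Q = [[-0.2673, -0.9271, -0.2628], [-0.8018, 0.3652, -0.4730], [-0.5345, -0.0843, 0.8409]], R = [[3.7417, -2.6726, 1.0690], [0.0000, 5.0850, -3.9612], [0.0000, 0.0000, 1.4716]]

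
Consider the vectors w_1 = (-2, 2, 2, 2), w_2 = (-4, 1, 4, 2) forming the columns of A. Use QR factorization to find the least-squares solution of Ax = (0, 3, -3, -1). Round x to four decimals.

x = (1.5556, -1.2222)

e_1 = w_1/‖w_1‖ = (-2, 2, 2, 2)/4.0000 = (-0.5000, 0.5000, 0.5000, 0.5000).
r_{12} = e_1·w_2 = 5.5000.
u_2 = w_2 − 5.5000·e_1 = (-1.2500, -1.7500, 1.2500, -0.7500).
‖u_2‖ = 2.5981, so e_2 = (-0.4811, -0.6736, 0.4811, -0.2887).
Qᵀb = (-0.5000, -3.1754).
Back-substitute: x_2 = -3.1754/2.5981 = -1.2222.
x_1 = (-0.5000 − 5.5000·(-1.2222))/4.0000 = 1.5556.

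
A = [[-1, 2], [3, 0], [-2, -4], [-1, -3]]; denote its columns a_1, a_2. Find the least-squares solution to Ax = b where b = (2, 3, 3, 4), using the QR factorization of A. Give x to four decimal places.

x = (0.2627, -0.7712)

a_1 = (-1, 3, -2, -1); ‖a_1‖ = 3.8730, so q_1 = (-0.2582, 0.7746, -0.5164, -0.2582).
q_1·a_2 = (-0.2582)·2 + 0.7746·0 + (-0.5164)·(-4) + (-0.2582)·(-3) = 2.3238.
u_2 = a_2 − 2.3238·q_1 = (2.6000, -1.8000, -2.8000, -2.4000).
‖u_2‖ = 4.8580, so q_2 = (0.5352, -0.3705, -0.5764, -0.4940).
Qᵀb = (-0.7746, -3.7464).
Back-substitute: x_2 = -3.7464/4.8580 = -0.7712.
x_1 = (-0.7746 − 2.3238·(-0.7712))/3.8730 = 0.2627.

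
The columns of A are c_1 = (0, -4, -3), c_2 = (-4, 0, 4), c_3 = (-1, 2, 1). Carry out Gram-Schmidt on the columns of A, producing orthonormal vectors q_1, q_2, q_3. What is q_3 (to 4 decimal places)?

q_1 = c_1/‖c_1‖ = (0, -4, -3)/5.0000 = (0.0000, -0.8000, -0.6000).
r_{12} = q_1·c_2 = -2.4000.
u_2 = c_2 + 2.4000·q_1 = (-4.0000, -1.9200, 2.5600).
‖u_2‖ = 5.1225, so q_2 = (-0.7809, -0.3748, 0.4998).
r_{13} = q_1·c_3 = -2.2000; r_{23} = q_2·c_3 = 0.5310.
u_3 = c_3 + 2.2000·q_1 − 0.5310·q_2 = (-0.5854, 0.4390, -0.5854).
‖u_3‖ = 0.9370, so q_3 = (-0.6247, 0.4685, -0.6247).

q_3 = (-0.6247, 0.4685, -0.6247)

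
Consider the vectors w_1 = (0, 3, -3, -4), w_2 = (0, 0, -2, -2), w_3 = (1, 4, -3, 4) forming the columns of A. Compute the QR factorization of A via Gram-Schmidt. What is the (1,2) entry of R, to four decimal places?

r_{12} = 2.4010

w_1 = (0, 3, -3, -4); ‖w_1‖ = 5.8310, so q_1 = (0.0000, 0.5145, -0.5145, -0.6860).
r_{12} = q_1·w_2 = 2.4010.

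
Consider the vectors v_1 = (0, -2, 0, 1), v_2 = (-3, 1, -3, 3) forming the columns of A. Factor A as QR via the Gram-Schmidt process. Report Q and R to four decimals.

Q = [[0.0000, -0.5690], [-0.8944, 0.2655], [0.0000, -0.5690], [0.4472, 0.5311]], R = [[2.2361, 0.4472], [0.0000, 5.2726]]

e_1 = v_1/‖v_1‖ = (0, -2, 0, 1)/2.2361 = (0.0000, -0.8944, 0.0000, 0.4472).
r_{12} = e_1·v_2 = 0.4472.
u_2 = v_2 − 0.4472·e_1 = (-3.0000, 1.4000, -3.0000, 2.8000).
‖u_2‖ = 5.2726, so e_2 = (-0.5690, 0.2655, -0.5690, 0.5311).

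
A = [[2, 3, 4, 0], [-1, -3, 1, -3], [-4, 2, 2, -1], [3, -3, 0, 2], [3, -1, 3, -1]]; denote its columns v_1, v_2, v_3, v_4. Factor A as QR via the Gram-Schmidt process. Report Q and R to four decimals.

q_1 = v_1/‖v_1‖ = (2, -1, -4, 3, 3)/6.2450 = (0.3203, -0.1601, -0.6405, 0.4804, 0.4804).
r_{12} = q_1·v_2 = -1.7614.
u_2 = v_2 + 1.7614·q_1 = (3.5641, -3.2821, 0.8718, -2.1538, -0.1538).
‖u_2‖ = 5.3756, so q_2 = (0.6630, -0.6105, 0.1622, -0.4007, -0.0286).
r_{13} = q_1·v_3 = 1.2810; r_{23} = q_2·v_3 = 2.2800.
u_3 = v_3 − 1.2810·q_1 − 2.2800·q_2 = (2.0781, 2.5972, 2.4508, 0.2981, 2.4499).
‖u_3‖ = 4.8125, so q_3 = (0.4318, 0.5397, 0.5092, 0.0619, 0.5091).
r_{14} = q_1·v_4 = 1.6013; r_{24} = q_2·v_4 = 0.8967; r_{34} = q_3·v_4 = -2.5134.
u_4 = v_4 − 1.6013·q_1 − 0.8967·q_2 + 2.5134·q_3 = (-0.0221, -0.8397, 1.1601, 1.7458, -0.4641).
‖u_4‖ = 2.3053, so q_4 = (-0.0096, -0.3642, 0.5032, 0.7573, -0.2013).

Q = [[0.3203, 0.6630, 0.4318, -0.0096], [-0.1601, -0.6105, 0.5397, -0.3642], [-0.6405, 0.1622, 0.5092, 0.5032], [0.4804, -0.4007, 0.0619, 0.7573], [0.4804, -0.0286, 0.5091, -0.2013]], R = [[6.2450, -1.7614, 1.2810, 1.6013], [0.0000, 5.3756, 2.2800, 0.8967], [0.0000, 0.0000, 4.8125, -2.5134], [0.0000, 0.0000, 0.0000, 2.3053]]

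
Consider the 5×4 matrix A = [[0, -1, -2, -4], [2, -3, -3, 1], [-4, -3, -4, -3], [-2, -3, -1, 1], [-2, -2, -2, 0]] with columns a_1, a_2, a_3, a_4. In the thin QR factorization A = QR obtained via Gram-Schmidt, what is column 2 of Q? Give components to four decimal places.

a_1 = (0, 2, -4, -2, -2); ‖a_1‖ = 5.2915, so e_1 = (0.0000, 0.3780, -0.7559, -0.3780, -0.3780).
e_1·a_2 = 0.0000·(-1) + 0.3780·(-3) + (-0.7559)·(-3) + (-0.3780)·(-3) + (-0.3780)·(-2) = 3.0237.
u_2 = a_2 − 3.0237·e_1 = (-1.0000, -4.1429, -0.7143, -1.8571, -0.8571).
‖u_2‖ = 4.7809, so e_2 = (-0.2092, -0.8665, -0.1494, -0.3884, -0.1793).

e_2 = (-0.2092, -0.8665, -0.1494, -0.3884, -0.1793)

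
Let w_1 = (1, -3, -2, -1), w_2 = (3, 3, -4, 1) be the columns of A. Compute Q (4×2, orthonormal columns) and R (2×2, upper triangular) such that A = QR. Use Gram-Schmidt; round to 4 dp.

Q = [[0.2582, 0.4963], [-0.7746, 0.5414], [-0.5164, -0.6542], [-0.2582, 0.1805]], R = [[3.8730, 0.2582], [0.0000, 5.9104]]

w_1 = (1, -3, -2, -1); ‖w_1‖ = 3.8730, so q_1 = (0.2582, -0.7746, -0.5164, -0.2582).
q_1·w_2 = 0.2582·3 + (-0.7746)·3 + (-0.5164)·(-4) + (-0.2582)·1 = 0.2582.
u_2 = w_2 − 0.2582·q_1 = (2.9333, 3.2000, -3.8667, 1.0667).
‖u_2‖ = 5.9104, so q_2 = (0.4963, 0.5414, -0.6542, 0.1805).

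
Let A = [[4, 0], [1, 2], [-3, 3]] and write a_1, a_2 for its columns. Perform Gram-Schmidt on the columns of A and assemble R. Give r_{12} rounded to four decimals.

a_1 = (4, 1, -3); ‖a_1‖ = 5.0990, so q_1 = (0.7845, 0.1961, -0.5883).
r_{12} = q_1·a_2 = -1.3728.

r_{12} = -1.3728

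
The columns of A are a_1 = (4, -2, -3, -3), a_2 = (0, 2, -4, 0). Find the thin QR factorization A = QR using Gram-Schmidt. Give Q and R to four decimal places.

e_1 = a_1/‖a_1‖ = (4, -2, -3, -3)/6.1644 = (0.6489, -0.3244, -0.4867, -0.4867).
r_{12} = e_1·a_2 = 1.2978.
u_2 = a_2 − 1.2978·e_1 = (-0.8421, 2.4211, -3.3684, 0.6316).
‖u_2‖ = 4.2797, so e_2 = (-0.1968, 0.5657, -0.7871, 0.1476).

Q = [[0.6489, -0.1968], [-0.3244, 0.5657], [-0.4867, -0.7871], [-0.4867, 0.1476]], R = [[6.1644, 1.2978], [0.0000, 4.2797]]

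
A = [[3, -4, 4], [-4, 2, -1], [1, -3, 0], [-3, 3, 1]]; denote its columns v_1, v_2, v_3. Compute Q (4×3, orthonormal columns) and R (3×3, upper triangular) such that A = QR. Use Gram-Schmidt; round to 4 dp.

e_1 = v_1/‖v_1‖ = (3, -4, 1, -3)/5.9161 = (0.5071, -0.6761, 0.1690, -0.5071).
r_{12} = e_1·v_2 = -5.4090.
u_2 = v_2 + 5.4090·e_1 = (-1.2571, -1.6571, -2.0857, 0.2571).
‖u_2‖ = 2.9568, so e_2 = (-0.4252, -0.5604, -0.7054, 0.0870).
r_{13} = e_1·v_3 = 2.1974; r_{23} = e_2·v_3 = -1.0533.
u_3 = v_3 − 2.1974·e_1 + 1.0533·e_2 = (2.4379, -0.1046, -1.1144, 2.2059).
‖u_3‖ = 3.4731, so e_3 = (0.7019, -0.0301, -0.3209, 0.6351).

Q = [[0.5071, -0.4252, 0.7019], [-0.6761, -0.5604, -0.0301], [0.1690, -0.7054, -0.3209], [-0.5071, 0.0870, 0.6351]], R = [[5.9161, -5.4090, 2.1974], [0.0000, 2.9568, -1.0533], [0.0000, 0.0000, 3.4731]]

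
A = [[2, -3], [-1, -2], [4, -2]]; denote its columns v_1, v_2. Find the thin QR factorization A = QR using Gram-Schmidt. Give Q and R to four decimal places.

v_1 = (2, -1, 4); ‖v_1‖ = 4.5826, so e_1 = (0.4364, -0.2182, 0.8729).
e_1·v_2 = 0.4364·(-3) + (-0.2182)·(-2) + 0.8729·(-2) = -2.6186.
u_2 = v_2 + 2.6186·e_1 = (-1.8571, -2.5714, 0.2857).
‖u_2‖ = 3.1848, so e_2 = (-0.5831, -0.8074, 0.0897).

Q = [[0.4364, -0.5831], [-0.2182, -0.8074], [0.8729, 0.0897]], R = [[4.5826, -2.6186], [0.0000, 3.1848]]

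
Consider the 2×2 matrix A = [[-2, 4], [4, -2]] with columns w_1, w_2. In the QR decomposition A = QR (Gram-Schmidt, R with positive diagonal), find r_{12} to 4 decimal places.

w_1 = (-2, 4); ‖w_1‖ = 4.4721, so e_1 = (-0.4472, 0.8944).
r_{12} = e_1·w_2 = -3.5777.

r_{12} = -3.5777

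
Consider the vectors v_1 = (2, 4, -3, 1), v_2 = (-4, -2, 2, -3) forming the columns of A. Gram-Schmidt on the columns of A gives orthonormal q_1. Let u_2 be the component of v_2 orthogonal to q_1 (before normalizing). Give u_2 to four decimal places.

u_2 = (-2.3333, 1.3333, -0.5000, -2.1667)

v_1 = (2, 4, -3, 1); ‖v_1‖ = 5.4772, so q_1 = (0.3651, 0.7303, -0.5477, 0.1826).
q_1·v_2 = 0.3651·(-4) + 0.7303·(-2) + (-0.5477)·2 + 0.1826·(-3) = -4.5644.
u_2 = v_2 + 4.5644·q_1 = (-2.3333, 1.3333, -0.5000, -2.1667).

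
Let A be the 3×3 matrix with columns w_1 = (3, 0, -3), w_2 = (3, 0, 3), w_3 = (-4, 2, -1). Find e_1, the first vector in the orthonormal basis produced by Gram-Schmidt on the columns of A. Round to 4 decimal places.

e_1 = (0.7071, 0.0000, -0.7071)

e_1 = w_1/‖w_1‖ = (3, 0, -3)/4.2426 = (0.7071, 0.0000, -0.7071).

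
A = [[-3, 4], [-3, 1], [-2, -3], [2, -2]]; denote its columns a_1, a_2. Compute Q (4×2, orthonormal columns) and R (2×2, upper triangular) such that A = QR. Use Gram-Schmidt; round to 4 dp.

a_1 = (-3, -3, -2, 2); ‖a_1‖ = 5.0990, so q_1 = (-0.5883, -0.5883, -0.3922, 0.3922).
q_1·a_2 = (-0.5883)·4 + (-0.5883)·1 + (-0.3922)·(-3) + 0.3922·(-2) = -2.5495.
u_2 = a_2 + 2.5495·q_1 = (2.5000, -0.5000, -4.0000, -1.0000).
‖u_2‖ = 4.8477, so q_2 = (0.5157, -0.1031, -0.8251, -0.2063).

Q = [[-0.5883, 0.5157], [-0.5883, -0.1031], [-0.3922, -0.8251], [0.3922, -0.2063]], R = [[5.0990, -2.5495], [0.0000, 4.8477]]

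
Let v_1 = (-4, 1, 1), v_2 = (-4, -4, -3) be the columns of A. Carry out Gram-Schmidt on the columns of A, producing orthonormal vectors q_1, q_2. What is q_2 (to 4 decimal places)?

v_1 = (-4, 1, 1); ‖v_1‖ = 4.2426, so q_1 = (-0.9428, 0.2357, 0.2357).
q_1·v_2 = (-0.9428)·(-4) + 0.2357·(-4) + 0.2357·(-3) = 2.1213.
u_2 = v_2 − 2.1213·q_1 = (-2.0000, -4.5000, -3.5000).
‖u_2‖ = 6.0415, so q_2 = (-0.3310, -0.7448, -0.5793).

q_2 = (-0.3310, -0.7448, -0.5793)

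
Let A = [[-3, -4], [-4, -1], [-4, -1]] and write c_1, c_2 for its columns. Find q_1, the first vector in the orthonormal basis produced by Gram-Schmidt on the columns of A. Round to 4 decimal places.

q_1 = (-0.4685, -0.6247, -0.6247)

c_1 = (-3, -4, -4); ‖c_1‖ = 6.4031, so q_1 = (-0.4685, -0.6247, -0.6247).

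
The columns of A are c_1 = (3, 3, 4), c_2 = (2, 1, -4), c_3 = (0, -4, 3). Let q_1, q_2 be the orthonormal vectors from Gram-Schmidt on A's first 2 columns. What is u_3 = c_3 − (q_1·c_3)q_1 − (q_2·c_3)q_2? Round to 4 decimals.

u_3 = (2.1414, -2.6767, 0.4015)

c_1 = (3, 3, 4); ‖c_1‖ = 5.8310, so q_1 = (0.5145, 0.5145, 0.6860).
q_1·c_2 = 0.5145·2 + 0.5145·1 + 0.6860·(-4) = -1.2005.
u_2 = c_2 + 1.2005·q_1 = (2.6176, 1.6176, -3.1765).
‖u_2‖ = 4.4225, so q_2 = (0.5919, 0.3658, -0.7182).
q_1·c_3 = 0.5145·0 + 0.5145·(-4) + 0.6860·3 = 0.0000; q_2·c_3 = 0.5919·0 + 0.3658·(-4) + (-0.7182)·3 = -3.6178.
u_3 = c_3 + 0.0000·q_1 + 3.6178·q_2 = (2.1414, -2.6767, 0.4015).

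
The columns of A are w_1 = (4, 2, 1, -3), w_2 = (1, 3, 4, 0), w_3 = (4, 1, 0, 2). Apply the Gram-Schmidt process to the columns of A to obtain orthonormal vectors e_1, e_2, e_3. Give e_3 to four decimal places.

e_3 = (0.6137, 0.0128, -0.1630, 0.7724)

e_1 = w_1/‖w_1‖ = (4, 2, 1, -3)/5.4772 = (0.7303, 0.3651, 0.1826, -0.5477).
r_{12} = e_1·w_2 = 2.5560.
u_2 = w_2 − 2.5560·e_1 = (-0.8667, 2.0667, 3.5333, 1.4000).
‖u_2‖ = 4.4121, so e_2 = (-0.1964, 0.4684, 0.8008, 0.3173).
r_{13} = e_1·w_3 = 2.1909; r_{23} = e_2·w_3 = 0.3173.
u_3 = w_3 − 2.1909·e_1 − 0.3173·e_2 = (2.4623, 0.0514, -0.6541, 3.0993).
‖u_3‖ = 4.0124, so e_3 = (0.6137, 0.0128, -0.1630, 0.7724).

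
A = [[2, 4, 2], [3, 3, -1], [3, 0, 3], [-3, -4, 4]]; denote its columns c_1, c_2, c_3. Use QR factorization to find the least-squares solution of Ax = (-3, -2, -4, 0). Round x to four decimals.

c_1 = (2, 3, 3, -3); ‖c_1‖ = 5.5678, so e_1 = (0.3592, 0.5388, 0.5388, -0.5388).
e_1·c_2 = 0.3592·4 + 0.5388·3 + 0.5388·0 + (-0.5388)·(-4) = 5.2086.
u_2 = c_2 − 5.2086·e_1 = (2.1290, 0.1935, -2.8065, -1.1935).
‖u_2‖ = 3.7244, so e_2 = (0.5716, 0.0520, -0.7535, -0.3205).
e_1·c_3 = 0.3592·2 + 0.5388·(-1) + 0.5388·3 + (-0.5388)·4 = -0.3592; e_2·c_3 = 0.5716·2 + 0.0520·(-1) + (-0.7535)·3 + (-0.3205)·4 = -2.4512.
u_3 = c_3 + 0.3592·e_1 + 2.4512·e_2 = (3.5302, -0.6791, 1.3465, 3.0209).
‖u_3‖ = 4.8850, so e_3 = (0.7227, -0.1390, 0.2756, 0.6184).
Qᵀb = (-4.3105, 1.1953, -2.9926).
Back-substitute: x_3 = -2.9926/4.8850 = -0.6126.
x_2 = (1.1953 + 2.4512·(-0.6126))/3.7244 = -0.0823.
x_1 = (-4.3105 − 5.2086·(-0.0823) + 0.3592·(-0.6126))/5.5678 = -0.7368.

x = (-0.7368, -0.0823, -0.6126)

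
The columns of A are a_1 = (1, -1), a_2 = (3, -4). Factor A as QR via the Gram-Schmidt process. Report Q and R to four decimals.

Q = [[0.7071, -0.7071], [-0.7071, -0.7071]], R = [[1.4142, 4.9497], [0.0000, 0.7071]]

a_1 = (1, -1); ‖a_1‖ = 1.4142, so e_1 = (0.7071, -0.7071).
e_1·a_2 = 0.7071·3 + (-0.7071)·(-4) = 4.9497.
u_2 = a_2 − 4.9497·e_1 = (-0.5000, -0.5000).
‖u_2‖ = 0.7071, so e_2 = (-0.7071, -0.7071).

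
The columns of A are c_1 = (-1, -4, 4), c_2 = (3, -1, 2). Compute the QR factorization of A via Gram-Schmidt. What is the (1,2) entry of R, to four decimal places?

c_1 = (-1, -4, 4); ‖c_1‖ = 5.7446, so q_1 = (-0.1741, -0.6963, 0.6963).
r_{12} = q_1·c_2 = 1.5667.

r_{12} = 1.5667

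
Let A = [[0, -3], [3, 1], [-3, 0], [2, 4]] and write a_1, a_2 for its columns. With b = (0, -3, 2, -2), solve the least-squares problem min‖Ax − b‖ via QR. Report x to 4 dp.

e_1 = a_1/‖a_1‖ = (0, 3, -3, 2)/4.6904 = (0.0000, 0.6396, -0.6396, 0.4264).
r_{12} = e_1·a_2 = 2.3452.
u_2 = a_2 − 2.3452·e_1 = (-3.0000, -0.5000, 1.5000, 3.0000).
‖u_2‖ = 4.5277, so e_2 = (-0.6626, -0.1104, 0.3313, 0.6626).
Qᵀb = (-4.0508, -0.3313).
Back-substitute: x_2 = -0.3313/4.5277 = -0.0732.
x_1 = (-4.0508 − 2.3452·(-0.0732))/4.6904 = -0.8271.

x = (-0.8271, -0.0732)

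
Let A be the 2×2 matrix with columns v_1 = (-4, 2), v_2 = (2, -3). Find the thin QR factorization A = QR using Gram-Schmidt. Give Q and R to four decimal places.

Q = [[-0.8944, -0.4472], [0.4472, -0.8944]], R = [[4.4721, -3.1305], [0.0000, 1.7889]]

v_1 = (-4, 2); ‖v_1‖ = 4.4721, so q_1 = (-0.8944, 0.4472).
q_1·v_2 = (-0.8944)·2 + 0.4472·(-3) = -3.1305.
u_2 = v_2 + 3.1305·q_1 = (-0.8000, -1.6000).
‖u_2‖ = 1.7889, so q_2 = (-0.4472, -0.8944).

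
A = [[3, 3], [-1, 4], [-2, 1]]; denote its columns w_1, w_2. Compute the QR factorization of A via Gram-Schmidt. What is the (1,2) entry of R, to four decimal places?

q_1 = w_1/‖w_1‖ = (3, -1, -2)/3.7417 = (0.8018, -0.2673, -0.5345).
r_{12} = q_1·w_2 = 0.8018.

r_{12} = 0.8018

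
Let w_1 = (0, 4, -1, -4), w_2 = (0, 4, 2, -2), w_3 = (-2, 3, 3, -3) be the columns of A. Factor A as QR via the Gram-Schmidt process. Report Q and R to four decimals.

Q = [[0.0000, 0.0000, -0.7602], [0.6963, 0.4364, -0.3702], [-0.1741, 0.8729, 0.2962], [-0.6963, 0.2182, -0.4443]], R = [[5.7446, 3.8297, 3.6556], [0.0000, 3.0551, 3.2733], [0.0000, 0.0000, 2.6310]]

w_1 = (0, 4, -1, -4); ‖w_1‖ = 5.7446, so e_1 = (0.0000, 0.6963, -0.1741, -0.6963).
e_1·w_2 = 0.0000·0 + 0.6963·4 + (-0.1741)·2 + (-0.6963)·(-2) = 3.8297.
u_2 = w_2 − 3.8297·e_1 = (0.0000, 1.3333, 2.6667, 0.6667).
‖u_2‖ = 3.0551, so e_2 = (0.0000, 0.4364, 0.8729, 0.2182).
e_1·w_3 = 0.0000·(-2) + 0.6963·3 + (-0.1741)·3 + (-0.6963)·(-3) = 3.6556; e_2·w_3 = 0.0000·(-2) + 0.4364·3 + 0.8729·3 + 0.2182·(-3) = 3.2733.
u_3 = w_3 − 3.6556·e_1 − 3.2733·e_2 = (-2.0000, -0.9740, 0.7792, -1.1688).
‖u_3‖ = 2.6310, so e_3 = (-0.7602, -0.3702, 0.2962, -0.4443).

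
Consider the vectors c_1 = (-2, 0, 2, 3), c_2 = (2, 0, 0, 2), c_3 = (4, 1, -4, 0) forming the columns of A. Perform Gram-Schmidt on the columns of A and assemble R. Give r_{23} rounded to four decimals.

q_1 = c_1/‖c_1‖ = (-2, 0, 2, 3)/4.1231 = (-0.4851, 0.0000, 0.4851, 0.7276).
r_{12} = q_1·c_2 = 0.4851.
u_2 = c_2 − 0.4851·q_1 = (2.2353, 0.0000, -0.2353, 1.6471).
‖u_2‖ = 2.7865, so q_2 = (0.8022, 0.0000, -0.0844, 0.5911).
r_{23} = q_2·c_3 = 3.5465.

r_{23} = 3.5465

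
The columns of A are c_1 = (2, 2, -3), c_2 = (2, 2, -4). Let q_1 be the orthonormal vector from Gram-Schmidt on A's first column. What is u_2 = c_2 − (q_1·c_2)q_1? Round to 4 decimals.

c_1 = (2, 2, -3); ‖c_1‖ = 4.1231, so q_1 = (0.4851, 0.4851, -0.7276).
q_1·c_2 = 0.4851·2 + 0.4851·2 + (-0.7276)·(-4) = 4.8507.
u_2 = c_2 − 4.8507·q_1 = (-0.3529, -0.3529, -0.4706).

u_2 = (-0.3529, -0.3529, -0.4706)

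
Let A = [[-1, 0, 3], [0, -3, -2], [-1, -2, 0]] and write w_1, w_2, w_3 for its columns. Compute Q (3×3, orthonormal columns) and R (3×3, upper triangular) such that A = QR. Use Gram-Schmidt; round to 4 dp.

q_1 = w_1/‖w_1‖ = (-1, 0, -1)/1.4142 = (-0.7071, 0.0000, -0.7071).
r_{12} = q_1·w_2 = 1.4142.
u_2 = w_2 − 1.4142·q_1 = (1.0000, -3.0000, -1.0000).
‖u_2‖ = 3.3166, so q_2 = (0.3015, -0.9045, -0.3015).
r_{13} = q_1·w_3 = -2.1213; r_{23} = q_2·w_3 = 2.7136.
u_3 = w_3 + 2.1213·q_1 − 2.7136·q_2 = (0.6818, 0.4545, -0.6818).
‖u_3‖ = 1.0660, so q_3 = (0.6396, 0.4264, -0.6396).

Q = [[-0.7071, 0.3015, 0.6396], [0.0000, -0.9045, 0.4264], [-0.7071, -0.3015, -0.6396]], R = [[1.4142, 1.4142, -2.1213], [0.0000, 3.3166, 2.7136], [0.0000, 0.0000, 1.0660]]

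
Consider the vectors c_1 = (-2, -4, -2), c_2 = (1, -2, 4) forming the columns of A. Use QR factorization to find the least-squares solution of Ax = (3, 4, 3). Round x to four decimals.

c_1 = (-2, -4, -2); ‖c_1‖ = 4.8990, so q_1 = (-0.4082, -0.8165, -0.4082).
q_1·c_2 = (-0.4082)·1 + (-0.8165)·(-2) + (-0.4082)·4 = -0.4082.
u_2 = c_2 + 0.4082·q_1 = (0.8333, -2.3333, 3.8333).
‖u_2‖ = 4.5644, so q_2 = (0.1826, -0.5112, 0.8398).
Qᵀb = (-5.7155, 1.0224).
Back-substitute: x_2 = 1.0224/4.5644 = 0.2240.
x_1 = (-5.7155 + 0.4082·0.2240)/4.8990 = -1.1480.

x = (-1.1480, 0.2240)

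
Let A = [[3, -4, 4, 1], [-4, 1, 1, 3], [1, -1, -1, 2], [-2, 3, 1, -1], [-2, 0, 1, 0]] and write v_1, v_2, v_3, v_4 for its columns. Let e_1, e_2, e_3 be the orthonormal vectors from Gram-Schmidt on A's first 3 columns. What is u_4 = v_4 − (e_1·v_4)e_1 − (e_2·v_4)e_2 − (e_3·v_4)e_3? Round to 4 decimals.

u_4 = (0.3279, 1.0164, 1.5738, 0.6230, -1.3770)

v_1 = (3, -4, 1, -2, -2); ‖v_1‖ = 5.8310, so e_1 = (0.5145, -0.6860, 0.1715, -0.3430, -0.3430).
e_1·v_2 = 0.5145·(-4) + (-0.6860)·1 + 0.1715·(-1) + (-0.3430)·3 + (-0.3430)·0 = -3.9445.
u_2 = v_2 + 3.9445·e_1 = (-1.9706, -1.7059, -0.3235, 1.6471, -1.3529).
‖u_2‖ = 3.3825, so e_2 = (-0.5826, -0.5043, -0.0956, 0.4869, -0.4000).
e_1·v_3 = 0.5145·4 + (-0.6860)·1 + 0.1715·(-1) + (-0.3430)·1 + (-0.3430)·1 = 0.5145; e_2·v_3 = (-0.5826)·4 + (-0.5043)·1 + (-0.0956)·(-1) + 0.4869·1 + (-0.4000)·1 = -2.6521.
u_3 = v_3 − 0.5145·e_1 + 2.6521·e_2 = (2.1902, 0.0154, -1.3419, 2.4679, 0.1157).
‖u_3‖ = 3.5640, so e_3 = (0.6146, 0.0043, -0.3765, 0.6925, 0.0325).
e_1·v_4 = 0.5145·1 + (-0.6860)·3 + 0.1715·2 + (-0.3430)·(-1) + (-0.3430)·0 = -0.8575; e_2·v_4 = (-0.5826)·1 + (-0.5043)·3 + (-0.0956)·2 + 0.4869·(-1) + (-0.4000)·0 = -2.7738; e_3·v_4 = 0.6146·1 + 0.0043·3 + (-0.3765)·2 + 0.6925·(-1) + 0.0325·0 = -0.8180.
u_4 = v_4 + 0.8575·e_1 + 2.7738·e_2 + 0.8180·e_3 = (0.3279, 1.0164, 1.5738, 0.6230, -1.3770).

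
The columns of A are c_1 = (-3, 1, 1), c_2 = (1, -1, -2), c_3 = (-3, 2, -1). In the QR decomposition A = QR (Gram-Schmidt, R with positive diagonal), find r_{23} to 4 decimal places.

e_1 = c_1/‖c_1‖ = (-3, 1, 1)/3.3166 = (-0.9045, 0.3015, 0.3015).
r_{12} = e_1·c_2 = -1.8091.
u_2 = c_2 + 1.8091·e_1 = (-0.6364, -0.4545, -1.4545).
‖u_2‖ = 1.6514, so e_2 = (-0.3853, -0.2752, -0.8808).
r_{23} = e_2·c_3 = 1.4863.

r_{23} = 1.4863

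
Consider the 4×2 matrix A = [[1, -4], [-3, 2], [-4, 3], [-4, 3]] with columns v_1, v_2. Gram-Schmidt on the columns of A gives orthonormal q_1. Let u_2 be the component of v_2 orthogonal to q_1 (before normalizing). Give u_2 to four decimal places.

v_1 = (1, -3, -4, -4); ‖v_1‖ = 6.4807, so q_1 = (0.1543, -0.4629, -0.6172, -0.6172).
q_1·v_2 = 0.1543·(-4) + (-0.4629)·2 + (-0.6172)·3 + (-0.6172)·3 = -5.2463.
u_2 = v_2 + 5.2463·q_1 = (-3.1905, -0.4286, -0.2381, -0.2381).

u_2 = (-3.1905, -0.4286, -0.2381, -0.2381)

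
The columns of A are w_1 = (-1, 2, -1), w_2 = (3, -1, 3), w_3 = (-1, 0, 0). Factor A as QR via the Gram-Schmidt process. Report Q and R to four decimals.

q_1 = w_1/‖w_1‖ = (-1, 2, -1)/2.4495 = (-0.4082, 0.8165, -0.4082).
r_{12} = q_1·w_2 = -3.2660.
u_2 = w_2 + 3.2660·q_1 = (1.6667, 1.6667, 1.6667).
‖u_2‖ = 2.8868, so q_2 = (0.5774, 0.5774, 0.5774).
r_{13} = q_1·w_3 = 0.4082; r_{23} = q_2·w_3 = -0.5774.
u_3 = w_3 − 0.4082·q_1 + 0.5774·q_2 = (-0.5000, 0.0000, 0.5000).
‖u_3‖ = 0.7071, so q_3 = (-0.7071, 0.0000, 0.7071).

Q = [[-0.4082, 0.5774, -0.7071], [0.8165, 0.5774, 0.0000], [-0.4082, 0.5774, 0.7071]], R = [[2.4495, -3.2660, 0.4082], [0.0000, 2.8868, -0.5774], [0.0000, 0.0000, 0.7071]]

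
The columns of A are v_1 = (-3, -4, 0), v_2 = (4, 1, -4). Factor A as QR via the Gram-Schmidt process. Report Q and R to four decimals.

Q = [[-0.6000, 0.4360], [-0.8000, -0.3270], [0.0000, -0.8384]], R = [[5.0000, -3.2000], [0.0000, 4.7707]]

e_1 = v_1/‖v_1‖ = (-3, -4, 0)/5.0000 = (-0.6000, -0.8000, 0.0000).
r_{12} = e_1·v_2 = -3.2000.
u_2 = v_2 + 3.2000·e_1 = (2.0800, -1.5600, -4.0000).
‖u_2‖ = 4.7707, so e_2 = (0.4360, -0.3270, -0.8384).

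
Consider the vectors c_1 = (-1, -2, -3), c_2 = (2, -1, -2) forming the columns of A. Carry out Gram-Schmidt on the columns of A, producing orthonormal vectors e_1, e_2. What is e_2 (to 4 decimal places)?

e_1 = c_1/‖c_1‖ = (-1, -2, -3)/3.7417 = (-0.2673, -0.5345, -0.8018).
r_{12} = e_1·c_2 = 1.6036.
u_2 = c_2 − 1.6036·e_1 = (2.4286, -0.1429, -0.7143).
‖u_2‖ = 2.5355, so e_2 = (0.9578, -0.0563, -0.2817).

e_2 = (0.9578, -0.0563, -0.2817)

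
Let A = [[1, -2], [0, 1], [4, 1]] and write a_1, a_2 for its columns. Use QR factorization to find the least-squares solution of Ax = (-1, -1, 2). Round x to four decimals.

q_1 = a_1/‖a_1‖ = (1, 0, 4)/4.1231 = (0.2425, 0.0000, 0.9701).
r_{12} = q_1·a_2 = 0.4851.
u_2 = a_2 − 0.4851·q_1 = (-2.1176, 1.0000, 0.5294).
‖u_2‖ = 2.4010, so q_2 = (-0.8820, 0.4165, 0.2205).
Qᵀb = (1.6977, 0.9065).
Back-substitute: x_2 = 0.9065/2.4010 = 0.3776.
x_1 = (1.6977 − 0.4851·0.3776)/4.1231 = 0.3673.

x = (0.3673, 0.3776)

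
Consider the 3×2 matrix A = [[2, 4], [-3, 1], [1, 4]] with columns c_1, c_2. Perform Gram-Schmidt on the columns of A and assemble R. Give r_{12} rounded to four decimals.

r_{12} = 2.4054

c_1 = (2, -3, 1); ‖c_1‖ = 3.7417, so q_1 = (0.5345, -0.8018, 0.2673).
r_{12} = q_1·c_2 = 2.4054.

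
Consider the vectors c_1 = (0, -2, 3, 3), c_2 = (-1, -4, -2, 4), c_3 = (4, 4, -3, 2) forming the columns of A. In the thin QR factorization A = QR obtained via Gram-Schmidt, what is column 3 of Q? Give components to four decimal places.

e_3 = (0.6424, 0.4930, -0.2166, 0.5453)

e_1 = c_1/‖c_1‖ = (0, -2, 3, 3)/4.6904 = (0.0000, -0.4264, 0.6396, 0.6396).
r_{12} = e_1·c_2 = 2.9848.
u_2 = c_2 − 2.9848·e_1 = (-1.0000, -2.7273, -3.9091, 2.0909).
‖u_2‖ = 5.3001, so e_2 = (-0.1887, -0.5146, -0.7376, 0.3945).
r_{13} = e_1·c_3 = -2.3452; r_{23} = e_2·c_3 = 0.1887.
u_3 = c_3 + 2.3452·e_1 − 0.1887·e_2 = (4.0356, 3.0971, -1.3608, 3.4256).
‖u_3‖ = 6.2821, so e_3 = (0.6424, 0.4930, -0.2166, 0.5453).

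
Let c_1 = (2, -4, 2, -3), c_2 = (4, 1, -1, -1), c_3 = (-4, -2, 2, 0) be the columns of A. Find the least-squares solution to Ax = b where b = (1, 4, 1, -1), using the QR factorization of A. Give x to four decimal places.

c_1 = (2, -4, 2, -3); ‖c_1‖ = 5.7446, so e_1 = (0.3482, -0.6963, 0.3482, -0.5222).
e_1·c_2 = 0.3482·4 + (-0.6963)·1 + 0.3482·(-1) + (-0.5222)·(-1) = 0.8704.
u_2 = c_2 − 0.8704·e_1 = (3.6970, 1.6061, -1.3030, -0.5455).
‖u_2‖ = 4.2711, so e_2 = (0.8656, 0.3760, -0.3051, -0.1277).
e_1·c_3 = 0.3482·(-4) + (-0.6963)·(-2) + 0.3482·2 + (-0.5222)·0 = 0.6963; e_2·c_3 = 0.8656·(-4) + 0.3760·(-2) + (-0.3051)·2 + (-0.1277)·0 = -4.8245.
u_3 = c_3 − 0.6963·e_1 + 4.8245·e_2 = (-0.0664, 0.2990, 0.2857, -0.2525).
‖u_3‖ = 0.4891, so e_3 = (-0.1359, 0.6114, 0.5842, -0.5163).
Qᵀb = (-1.5667, 2.1923, 3.4100).
Back-substitute: x_3 = 3.4100/0.4891 = 6.9722.
x_2 = (2.1923 + 4.8245·6.9722)/4.2711 = 8.3889.
x_1 = (-1.5667 − 0.8704·8.3889 − 0.6963·6.9722)/5.7446 = -2.3889.

x = (-2.3889, 8.3889, 6.9722)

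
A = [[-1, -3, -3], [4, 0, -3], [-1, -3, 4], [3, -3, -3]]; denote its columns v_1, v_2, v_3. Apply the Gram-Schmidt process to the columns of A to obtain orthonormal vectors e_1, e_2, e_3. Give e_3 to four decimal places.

e_3 = (-0.6855, 0.0403, 0.7258, -0.0403)

v_1 = (-1, 4, -1, 3); ‖v_1‖ = 5.1962, so e_1 = (-0.1925, 0.7698, -0.1925, 0.5774).
e_1·v_2 = (-0.1925)·(-3) + 0.7698·0 + (-0.1925)·(-3) + 0.5774·(-3) = -0.5774.
u_2 = v_2 + 0.5774·e_1 = (-3.1111, 0.4444, -3.1111, -2.6667).
‖u_2‖ = 5.1640, so e_2 = (-0.6025, 0.0861, -0.6025, -0.5164).
e_1·v_3 = (-0.1925)·(-3) + 0.7698·(-3) + (-0.1925)·4 + 0.5774·(-3) = -4.2339; e_2·v_3 = (-0.6025)·(-3) + 0.0861·(-3) + (-0.6025)·4 + (-0.5164)·(-3) = 0.6885.
u_3 = v_3 + 4.2339·e_1 − 0.6885·e_2 = (-3.4000, 0.2000, 3.6000, -0.2000).
‖u_3‖ = 4.9598, so e_3 = (-0.6855, 0.0403, 0.7258, -0.0403).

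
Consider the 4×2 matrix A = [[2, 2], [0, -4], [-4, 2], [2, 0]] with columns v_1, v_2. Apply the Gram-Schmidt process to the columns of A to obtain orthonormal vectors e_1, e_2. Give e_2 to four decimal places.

e_2 = (0.4830, -0.8281, 0.2760, 0.0690)

v_1 = (2, 0, -4, 2); ‖v_1‖ = 4.8990, so e_1 = (0.4082, 0.0000, -0.8165, 0.4082).
e_1·v_2 = 0.4082·2 + 0.0000·(-4) + (-0.8165)·2 + 0.4082·0 = -0.8165.
u_2 = v_2 + 0.8165·e_1 = (2.3333, -4.0000, 1.3333, 0.3333).
‖u_2‖ = 4.8305, so e_2 = (0.4830, -0.8281, 0.2760, 0.0690).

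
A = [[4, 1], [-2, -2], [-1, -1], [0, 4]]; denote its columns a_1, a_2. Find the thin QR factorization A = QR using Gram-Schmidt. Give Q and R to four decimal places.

a_1 = (4, -2, -1, 0); ‖a_1‖ = 4.5826, so e_1 = (0.8729, -0.4364, -0.2182, 0.0000).
e_1·a_2 = 0.8729·1 + (-0.4364)·(-2) + (-0.2182)·(-1) + 0.0000·4 = 1.9640.
u_2 = a_2 − 1.9640·e_1 = (-0.7143, -1.1429, -0.5714, 4.0000).
‖u_2‖ = 4.2594, so e_2 = (-0.1677, -0.2683, -0.1342, 0.9391).

Q = [[0.8729, -0.1677], [-0.4364, -0.2683], [-0.2182, -0.1342], [0.0000, 0.9391]], R = [[4.5826, 1.9640], [0.0000, 4.2594]]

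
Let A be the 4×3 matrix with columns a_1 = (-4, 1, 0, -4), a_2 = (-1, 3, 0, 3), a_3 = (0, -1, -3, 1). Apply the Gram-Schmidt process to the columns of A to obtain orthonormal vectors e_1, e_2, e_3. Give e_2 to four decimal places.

e_2 = (-0.3760, 0.7379, 0.0000, 0.5605)

e_1 = a_1/‖a_1‖ = (-4, 1, 0, -4)/5.7446 = (-0.6963, 0.1741, 0.0000, -0.6963).
r_{12} = e_1·a_2 = -0.8704.
u_2 = a_2 + 0.8704·e_1 = (-1.6061, 3.1515, 0.0000, 2.3939).
‖u_2‖ = 4.2711, so e_2 = (-0.3760, 0.7379, 0.0000, 0.5605).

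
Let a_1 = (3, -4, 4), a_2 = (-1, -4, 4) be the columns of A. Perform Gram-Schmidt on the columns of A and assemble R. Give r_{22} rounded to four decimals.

r_{22} = 3.5338

a_1 = (3, -4, 4); ‖a_1‖ = 6.4031, so e_1 = (0.4685, -0.6247, 0.6247).
e_1·a_2 = 0.4685·(-1) + (-0.6247)·(-4) + 0.6247·4 = 4.5290.
u_2 = a_2 − 4.5290·e_1 = (-3.1220, -1.1707, 1.1707).
r_{22} = ‖u_2‖ = 3.5338.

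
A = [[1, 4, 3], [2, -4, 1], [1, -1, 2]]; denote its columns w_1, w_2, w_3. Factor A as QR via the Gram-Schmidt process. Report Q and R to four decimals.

Q = [[0.4082, 0.9001, -0.1521], [0.8165, -0.4345, -0.3801], [0.4082, -0.0310, 0.9123]], R = [[2.4495, -2.0412, 2.8577], [0.0000, 5.3697, 2.2037], [0.0000, 0.0000, 0.9884]]

q_1 = w_1/‖w_1‖ = (1, 2, 1)/2.4495 = (0.4082, 0.8165, 0.4082).
r_{12} = q_1·w_2 = -2.0412.
u_2 = w_2 + 2.0412·q_1 = (4.8333, -2.3333, -0.1667).
‖u_2‖ = 5.3697, so q_2 = (0.9001, -0.4345, -0.0310).
r_{13} = q_1·w_3 = 2.8577; r_{23} = q_2·w_3 = 2.2037.
u_3 = w_3 − 2.8577·q_1 − 2.2037·q_2 = (-0.1503, -0.3757, 0.9017).
‖u_3‖ = 0.9884, so q_3 = (-0.1521, -0.3801, 0.9123).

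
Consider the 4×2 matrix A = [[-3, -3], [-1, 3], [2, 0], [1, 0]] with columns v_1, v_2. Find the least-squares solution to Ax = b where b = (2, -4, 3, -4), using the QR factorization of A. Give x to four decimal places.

v_1 = (-3, -1, 2, 1); ‖v_1‖ = 3.8730, so q_1 = (-0.7746, -0.2582, 0.5164, 0.2582).
q_1·v_2 = (-0.7746)·(-3) + (-0.2582)·3 + 0.5164·0 + 0.2582·0 = 1.5492.
u_2 = v_2 − 1.5492·q_1 = (-1.8000, 3.4000, -0.8000, -0.4000).
‖u_2‖ = 3.9497, so q_2 = (-0.4557, 0.8608, -0.2025, -0.1013).
Qᵀb = (0.0000, -4.5573).
Back-substitute: x_2 = -4.5573/3.9497 = -1.1538.
x_1 = (0.0000 − 1.5492·(-1.1538))/3.8730 = 0.4615.

x = (0.4615, -1.1538)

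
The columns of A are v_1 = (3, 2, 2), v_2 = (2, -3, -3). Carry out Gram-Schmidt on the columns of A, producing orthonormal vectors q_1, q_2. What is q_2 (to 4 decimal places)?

v_1 = (3, 2, 2); ‖v_1‖ = 4.1231, so q_1 = (0.7276, 0.4851, 0.4851).
q_1·v_2 = 0.7276·2 + 0.4851·(-3) + 0.4851·(-3) = -1.4552.
u_2 = v_2 + 1.4552·q_1 = (3.0588, -2.2941, -2.2941).
‖u_2‖ = 4.4590, so q_2 = (0.6860, -0.5145, -0.5145).

q_2 = (0.6860, -0.5145, -0.5145)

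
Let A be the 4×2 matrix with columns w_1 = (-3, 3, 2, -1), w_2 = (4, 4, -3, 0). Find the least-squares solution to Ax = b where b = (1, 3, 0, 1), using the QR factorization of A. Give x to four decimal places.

q_1 = w_1/‖w_1‖ = (-3, 3, 2, -1)/4.7958 = (-0.6255, 0.6255, 0.4170, -0.2085).
r_{12} = q_1·w_2 = -1.2511.
u_2 = w_2 + 1.2511·q_1 = (3.2174, 4.7826, -2.4783, -0.2609).
‖u_2‖ = 6.2797, so q_2 = (0.5123, 0.7616, -0.3946, -0.0415).
Qᵀb = (1.0426, 2.7556).
Back-substitute: x_2 = 2.7556/6.2797 = 0.4388.
x_1 = (1.0426 + 1.2511·0.4388)/4.7958 = 0.3319.

x = (0.3319, 0.4388)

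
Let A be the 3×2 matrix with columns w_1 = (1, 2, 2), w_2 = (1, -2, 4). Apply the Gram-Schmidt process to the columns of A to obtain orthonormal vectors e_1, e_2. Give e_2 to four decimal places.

e_2 = (0.1041, -0.7288, 0.6768)

w_1 = (1, 2, 2); ‖w_1‖ = 3.0000, so e_1 = (0.3333, 0.6667, 0.6667).
e_1·w_2 = 0.3333·1 + 0.6667·(-2) + 0.6667·4 = 1.6667.
u_2 = w_2 − 1.6667·e_1 = (0.4444, -3.1111, 2.8889).
‖u_2‖ = 4.2687, so e_2 = (0.1041, -0.7288, 0.6768).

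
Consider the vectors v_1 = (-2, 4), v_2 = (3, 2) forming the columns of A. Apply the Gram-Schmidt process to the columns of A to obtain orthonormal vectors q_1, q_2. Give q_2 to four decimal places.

v_1 = (-2, 4); ‖v_1‖ = 4.4721, so q_1 = (-0.4472, 0.8944).
q_1·v_2 = (-0.4472)·3 + 0.8944·2 = 0.4472.
u_2 = v_2 − 0.4472·q_1 = (3.2000, 1.6000).
‖u_2‖ = 3.5777, so q_2 = (0.8944, 0.4472).

q_2 = (0.8944, 0.4472)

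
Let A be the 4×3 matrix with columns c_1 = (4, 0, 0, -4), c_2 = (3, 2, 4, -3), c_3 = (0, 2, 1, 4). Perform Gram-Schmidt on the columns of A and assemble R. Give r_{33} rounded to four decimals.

r_{33} = 3.1305

c_1 = (4, 0, 0, -4); ‖c_1‖ = 5.6569, so q_1 = (0.7071, 0.0000, 0.0000, -0.7071).
q_1·c_2 = 0.7071·3 + 0.0000·2 + 0.0000·4 + (-0.7071)·(-3) = 4.2426.
u_2 = c_2 − 4.2426·q_1 = (0.0000, 2.0000, 4.0000, 0.0000).
‖u_2‖ = 4.4721, so q_2 = (0.0000, 0.4472, 0.8944, 0.0000).
q_1·c_3 = 0.7071·0 + 0.0000·2 + 0.0000·1 + (-0.7071)·4 = -2.8284; q_2·c_3 = 0.0000·0 + 0.4472·2 + 0.8944·1 + (0.0000)·4 = 1.7889.
u_3 = c_3 + 2.8284·q_1 − 1.7889·q_2 = (2.0000, 1.2000, -0.6000, 2.0000).
r_{33} = ‖u_3‖ = 3.1305.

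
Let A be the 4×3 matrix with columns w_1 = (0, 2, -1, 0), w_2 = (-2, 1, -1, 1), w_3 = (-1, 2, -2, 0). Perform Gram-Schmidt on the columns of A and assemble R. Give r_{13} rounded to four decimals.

w_1 = (0, 2, -1, 0); ‖w_1‖ = 2.2361, so e_1 = (0.0000, 0.8944, -0.4472, 0.0000).
r_{13} = e_1·w_3 = 2.6833.

r_{13} = 2.6833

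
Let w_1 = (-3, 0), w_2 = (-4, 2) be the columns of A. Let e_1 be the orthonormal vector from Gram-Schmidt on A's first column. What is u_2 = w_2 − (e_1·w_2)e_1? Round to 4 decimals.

w_1 = (-3, 0); ‖w_1‖ = 3.0000, so e_1 = (-1.0000, 0.0000).
e_1·w_2 = (-1.0000)·(-4) + 0.0000·2 = 4.0000.
u_2 = w_2 − 4.0000·e_1 = (0.0000, 2.0000).

u_2 = (0.0000, 2.0000)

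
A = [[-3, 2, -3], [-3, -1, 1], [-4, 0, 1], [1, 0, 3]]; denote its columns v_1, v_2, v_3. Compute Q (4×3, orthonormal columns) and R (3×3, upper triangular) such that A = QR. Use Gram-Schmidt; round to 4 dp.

v_1 = (-3, -3, -4, 1); ‖v_1‖ = 5.9161, so q_1 = (-0.5071, -0.5071, -0.6761, 0.1690).
q_1·v_2 = (-0.5071)·2 + (-0.5071)·(-1) + (-0.6761)·0 + 0.1690·0 = -0.5071.
u_2 = v_2 + 0.5071·q_1 = (1.7429, -1.2571, -0.3429, 0.0857).
‖u_2‖ = 2.1778, so q_2 = (0.8003, -0.5773, -0.1574, 0.0394).
q_1·v_3 = (-0.5071)·(-3) + (-0.5071)·1 + (-0.6761)·1 + 0.1690·3 = 0.8452; q_2·v_3 = 0.8003·(-3) + (-0.5773)·1 + (-0.1574)·1 + 0.0394·3 = -3.0174.
u_3 = v_3 − 0.8452·q_1 + 3.0174·q_2 = (-0.1566, -0.3133, 1.0964, 2.9759).
‖u_3‖ = 3.1907, so q_3 = (-0.0491, -0.0982, 0.3436, 0.9327).

Q = [[-0.5071, 0.8003, -0.0491], [-0.5071, -0.5773, -0.0982], [-0.6761, -0.1574, 0.3436], [0.1690, 0.0394, 0.9327]], R = [[5.9161, -0.5071, 0.8452], [0.0000, 2.1778, -3.0174], [0.0000, 0.0000, 3.1907]]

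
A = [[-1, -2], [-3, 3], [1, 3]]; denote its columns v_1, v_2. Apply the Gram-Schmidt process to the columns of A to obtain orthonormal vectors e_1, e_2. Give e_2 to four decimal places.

v_1 = (-1, -3, 1); ‖v_1‖ = 3.3166, so e_1 = (-0.3015, -0.9045, 0.3015).
e_1·v_2 = (-0.3015)·(-2) + (-0.9045)·3 + 0.3015·3 = -1.2060.
u_2 = v_2 + 1.2060·e_1 = (-2.3636, 1.9091, 3.3636).
‖u_2‖ = 4.5327, so e_2 = (-0.5215, 0.4212, 0.7421).

e_2 = (-0.5215, 0.4212, 0.7421)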